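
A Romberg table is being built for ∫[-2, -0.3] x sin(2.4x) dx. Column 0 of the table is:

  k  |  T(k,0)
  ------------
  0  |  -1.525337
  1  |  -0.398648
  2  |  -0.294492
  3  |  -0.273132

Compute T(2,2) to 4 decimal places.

-0.2756

Richardson extrapolation on the trapezoidal column (denominator 4−1=3):
T(1,1) = -0.398648 + (-0.398648 − (-1.525337))/3 = -0.023085
T(2,1) = (4·(-0.294492) − (-0.398648)) / 3 = -0.259773
T(2,2) = (16·(-0.259773) − (-0.023085)) / 15 = -0.275552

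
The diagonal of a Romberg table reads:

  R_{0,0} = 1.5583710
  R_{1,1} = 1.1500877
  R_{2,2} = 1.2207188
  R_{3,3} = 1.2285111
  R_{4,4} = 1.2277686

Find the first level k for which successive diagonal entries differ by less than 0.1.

k = 2

|R_{1,1} − R_{0,0}| = 0.4082833 ≥ 0.1
|R_{2,2} − R_{1,1}| = 0.0706311 < 0.1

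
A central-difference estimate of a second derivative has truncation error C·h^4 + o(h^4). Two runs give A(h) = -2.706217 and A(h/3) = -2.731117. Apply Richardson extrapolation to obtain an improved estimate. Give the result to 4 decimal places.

Extrapolated value = (81·A(h/3) − A(h)) / (81 − 1)
= (81·(-2.731117) − (-2.706217)) / 80
= -218.514260 / 80 = -2.731428

-2.7314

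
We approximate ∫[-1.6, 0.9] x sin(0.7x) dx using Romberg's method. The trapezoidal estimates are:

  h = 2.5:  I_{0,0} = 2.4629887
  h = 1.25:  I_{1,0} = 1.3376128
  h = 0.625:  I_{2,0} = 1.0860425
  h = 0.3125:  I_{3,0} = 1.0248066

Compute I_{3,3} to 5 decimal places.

1.00454

I_{1,1} = 1.3376128 + (1.3376128 − 2.4629887)/3 = 0.9624875
I_{2,1} = (4·1.0860425 − 1.3376128) / 3 = 1.0021857
I_{3,1} = (4·1.0248066 − 1.0860425) / 3 = 1.0043946
I_{2,2} = 1.0021857 + (1.0021857 − 0.9624875)/15 = 1.0048322
I_{3,2} = (16·1.0043946 − 1.0021857) / 15 = 1.0045419
I_{3,3} = 1.0045419 + (1.0045419 − 1.0048322)/63 = 1.0045373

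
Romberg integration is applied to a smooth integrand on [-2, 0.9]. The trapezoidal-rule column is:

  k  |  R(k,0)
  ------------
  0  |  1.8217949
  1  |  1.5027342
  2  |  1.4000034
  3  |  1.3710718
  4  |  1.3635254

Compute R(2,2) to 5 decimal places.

Richardson extrapolation on the trapezoidal column (denominator 4−1=3):
R(1,1) = 1.5027342 + (1.5027342 − 1.8217949)/3 = 1.3963806
R(2,1) = (4·1.4000034 − 1.5027342) / 3 = 1.3657598
R(2,2) = (16·1.3657598 − 1.3963806) / 15 = 1.3637184
(Column j=1 coincides with Simpson's rule on the same nodes.)

1.36372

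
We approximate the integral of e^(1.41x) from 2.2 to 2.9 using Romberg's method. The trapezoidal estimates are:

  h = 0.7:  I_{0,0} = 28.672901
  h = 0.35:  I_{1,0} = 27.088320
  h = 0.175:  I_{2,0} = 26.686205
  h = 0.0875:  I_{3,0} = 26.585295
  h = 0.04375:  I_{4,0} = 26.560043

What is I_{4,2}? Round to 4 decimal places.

Richardson extrapolation on the trapezoidal column (denominator 4−1=3):
I_{3,1} = (4·26.585295 − 26.686205) / 3 = 26.551658
I_{4,1} = (4·26.560043 − 26.585295) / 3 = 26.551626
I_{4,2} = 26.551626 + (26.551626 − 26.551658)/15 = 26.551624
(Column j=1 coincides with Simpson's rule on the same nodes.)

26.5516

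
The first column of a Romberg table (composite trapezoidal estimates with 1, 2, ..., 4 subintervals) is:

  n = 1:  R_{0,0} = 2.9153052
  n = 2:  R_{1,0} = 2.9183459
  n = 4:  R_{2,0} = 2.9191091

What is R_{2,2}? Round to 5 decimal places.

2.91936

Richardson extrapolation on the trapezoidal column (denominator 4−1=3):
R_{1,1} = 2.9183459 + (2.9183459 − 2.9153052)/3 = 2.9193595
R_{2,1} = 2.9191091 + (2.9191091 − 2.9183459)/3 = 2.9193635
R_{2,2} = 2.9193635 + (2.9193635 − 2.9193595)/15 = 2.9193638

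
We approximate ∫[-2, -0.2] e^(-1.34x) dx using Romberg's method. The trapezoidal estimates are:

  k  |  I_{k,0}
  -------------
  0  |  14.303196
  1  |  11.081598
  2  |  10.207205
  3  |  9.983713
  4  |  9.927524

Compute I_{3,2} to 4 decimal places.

I_{2,1} = (4·10.207205 − 11.081598) / 3 = 9.915741
I_{3,1} = 9.983713 + (9.983713 − 10.207205)/3 = 9.909216
I_{3,2} = (16·9.909216 − 9.915741) / 15 = 9.908781

9.9088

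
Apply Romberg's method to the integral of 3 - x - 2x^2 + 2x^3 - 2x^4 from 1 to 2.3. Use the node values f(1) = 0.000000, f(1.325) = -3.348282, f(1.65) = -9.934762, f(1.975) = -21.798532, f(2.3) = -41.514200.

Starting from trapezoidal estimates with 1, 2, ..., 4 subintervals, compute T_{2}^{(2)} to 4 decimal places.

T_{0}^{(0)} (trapezoid, 1 panel, h=1.3000): -26.984230
T_{1}^{(0)} (trapezoid, 2 panels, h=0.6500): -19.949710
T_{2}^{(0)} (trapezoid, 4 panels, h=0.3250): -18.147570
T_{1}^{(1)} = -19.949710 + (-19.949710 − (-26.984230))/3 = -17.604870
T_{2}^{(1)} = -18.147570 + (-18.147570 − (-19.949710))/3 = -17.546857
T_{2}^{(2)} = -17.546857 + (-17.546857 − (-17.604870))/15 = -17.542989

-17.5430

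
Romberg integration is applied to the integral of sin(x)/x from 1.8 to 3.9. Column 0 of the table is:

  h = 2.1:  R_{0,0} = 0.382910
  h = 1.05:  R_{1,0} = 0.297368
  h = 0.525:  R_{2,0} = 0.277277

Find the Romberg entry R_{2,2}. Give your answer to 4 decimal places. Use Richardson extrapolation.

R_{1,1} = 0.297368 + (0.297368 − 0.382910)/3 = 0.268854
R_{2,1} = 0.277277 + (0.277277 − 0.297368)/3 = 0.270580
R_{2,2} = (16·0.270580 − 0.268854) / 15 = 0.270695

0.2707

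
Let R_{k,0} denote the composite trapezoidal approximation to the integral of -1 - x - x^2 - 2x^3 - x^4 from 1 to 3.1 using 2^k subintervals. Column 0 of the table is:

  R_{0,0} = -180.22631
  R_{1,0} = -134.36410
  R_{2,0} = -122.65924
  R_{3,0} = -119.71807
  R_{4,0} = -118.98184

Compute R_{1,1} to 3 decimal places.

Richardson extrapolation on the trapezoidal column (denominator 4−1=3):
R_{1,1} = (4·(-134.36410) − (-180.22631)) / 3 = -119.07670
(Column j=1 coincides with Simpson's rule on the same nodes.)

-119.077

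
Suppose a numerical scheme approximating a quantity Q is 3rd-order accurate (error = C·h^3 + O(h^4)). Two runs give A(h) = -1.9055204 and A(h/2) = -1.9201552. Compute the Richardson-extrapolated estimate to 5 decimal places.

Extrapolated value = (8·A(h/2) − A(h)) / (8 − 1)
= (8·(-1.9201552) − (-1.9055204)) / 7
= -13.4557212 / 7 = -1.9222459

-1.92225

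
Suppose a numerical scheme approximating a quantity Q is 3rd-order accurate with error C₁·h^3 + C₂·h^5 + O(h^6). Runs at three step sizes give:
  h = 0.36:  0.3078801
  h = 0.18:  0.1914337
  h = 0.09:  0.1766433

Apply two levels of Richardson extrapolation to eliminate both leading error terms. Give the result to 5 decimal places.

0.17452

First eliminate the h^3 term (factor 2^3 = 8):
  B₁ = (8·0.1914337 − 0.3078801)/7 = 0.1747985
  B₂ = (8·0.1766433 − 0.1914337)/7 = 0.1745304
Then eliminate the h^5 term (factor 2^5 = 32):
  (32·0.1745304 − 0.1747985)/31 = 0.1745218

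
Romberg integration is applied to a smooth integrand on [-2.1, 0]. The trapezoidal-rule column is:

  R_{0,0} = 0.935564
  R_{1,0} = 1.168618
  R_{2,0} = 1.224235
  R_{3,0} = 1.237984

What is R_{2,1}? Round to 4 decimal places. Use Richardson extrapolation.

1.2428

Richardson extrapolation on the trapezoidal column (denominator 4−1=3):
R_{2,1} = 1.224235 + (1.224235 − 1.168618)/3 = 1.242774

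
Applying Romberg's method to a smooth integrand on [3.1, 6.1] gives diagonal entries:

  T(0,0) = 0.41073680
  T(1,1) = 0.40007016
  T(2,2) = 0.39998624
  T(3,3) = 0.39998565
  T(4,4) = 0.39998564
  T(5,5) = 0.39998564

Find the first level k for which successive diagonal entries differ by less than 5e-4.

k = 2

|T(1,1) − T(0,0)| = 0.01066664 ≥ 5e-4
|T(2,2) − T(1,1)| = 0.00008392 < 5e-4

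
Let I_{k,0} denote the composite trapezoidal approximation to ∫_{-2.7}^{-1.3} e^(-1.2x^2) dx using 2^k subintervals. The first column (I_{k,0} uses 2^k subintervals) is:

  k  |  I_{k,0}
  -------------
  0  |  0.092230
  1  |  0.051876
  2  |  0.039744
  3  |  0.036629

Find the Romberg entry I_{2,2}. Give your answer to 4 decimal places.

0.0355

Richardson extrapolation on the trapezoidal column (denominator 4−1=3):
I_{1,1} = (4·0.051876 − 0.092230) / 3 = 0.038425
I_{2,1} = 0.039744 + (0.039744 − 0.051876)/3 = 0.035700
I_{2,2} = 0.035700 + (0.035700 − 0.038425)/15 = 0.035518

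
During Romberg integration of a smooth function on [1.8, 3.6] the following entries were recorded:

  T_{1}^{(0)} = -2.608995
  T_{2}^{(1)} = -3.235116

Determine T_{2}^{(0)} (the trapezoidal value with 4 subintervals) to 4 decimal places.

From T_{2}^{(1)} = (4·T_{2}^{(0)} − T_{1}^{(0)})/3, solve for T_{2}^{(0)}:
4·T_{2}^{(0)} = 3·(-3.235116) + (-2.608995) = -12.314343
T_{2}^{(0)} = -3.078586

-3.0786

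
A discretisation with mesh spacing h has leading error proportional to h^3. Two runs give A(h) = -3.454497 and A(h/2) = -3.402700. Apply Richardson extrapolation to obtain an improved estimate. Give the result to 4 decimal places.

-3.3953

The leading error scales as h^3; refining by a factor of 2 reduces it by 2^3 = 8.
Extrapolated value = (8·A(h/2) − A(h)) / (8 − 1)
= (8·(-3.402700) − (-3.454497)) / 7
= -23.767103 / 7 = -3.395300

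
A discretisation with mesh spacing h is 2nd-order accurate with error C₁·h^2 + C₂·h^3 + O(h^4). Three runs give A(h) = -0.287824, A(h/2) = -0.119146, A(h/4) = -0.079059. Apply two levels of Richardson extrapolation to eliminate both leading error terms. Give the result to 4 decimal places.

-0.0661

First eliminate the h^2 term (factor 2^2 = 4):
  B₁ = (4·(-0.119146) − (-0.287824))/3 = -0.062920
  B₂ = (4·(-0.079059) − (-0.119146))/3 = -0.065697
Then eliminate the h^3 term (factor 2^3 = 8):
  (8·(-0.065697) − (-0.062920))/7 = -0.066094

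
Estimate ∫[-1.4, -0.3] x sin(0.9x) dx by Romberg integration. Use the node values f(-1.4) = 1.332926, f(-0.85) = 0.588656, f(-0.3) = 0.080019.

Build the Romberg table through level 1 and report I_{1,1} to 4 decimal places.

0.6907

I_{0,0} (trapezoid, 1 panel, h=1.1000): 0.777120
I_{1,0} (trapezoid, 2 panels, h=0.5500): 0.712321
I_{1,1} = 0.712321 + (0.712321 − 0.777120)/3 = 0.690721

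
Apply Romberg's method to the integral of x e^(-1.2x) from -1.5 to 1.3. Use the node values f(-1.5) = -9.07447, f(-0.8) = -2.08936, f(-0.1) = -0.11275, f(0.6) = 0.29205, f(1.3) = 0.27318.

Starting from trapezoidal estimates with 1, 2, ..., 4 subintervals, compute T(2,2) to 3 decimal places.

-3.748

T(0,0) (trapezoid, 1 panel, h=2.8000): -12.32181
T(1,0) (trapezoid, 2 panels, h=1.4000): -6.31875
T(2,0) (trapezoid, 4 panels, h=0.7000): -4.41749
T(1,1) = -6.31875 + (-6.31875 − (-12.32181))/3 = -4.31773
T(2,1) = -4.41749 + (-4.41749 − (-6.31875))/3 = -3.78374
T(2,2) = -3.78374 + (-3.78374 − (-4.31773))/15 = -3.74814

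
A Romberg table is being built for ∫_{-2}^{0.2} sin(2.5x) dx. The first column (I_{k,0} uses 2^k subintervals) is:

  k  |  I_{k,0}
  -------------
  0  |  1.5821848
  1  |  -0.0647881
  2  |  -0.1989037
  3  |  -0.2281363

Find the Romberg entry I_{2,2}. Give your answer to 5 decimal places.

Richardson extrapolation on the trapezoidal column (denominator 4−1=3):
I_{1,1} = -0.0647881 + (-0.0647881 − 1.5821848)/3 = -0.6137791
I_{2,1} = (4·(-0.1989037) − (-0.0647881)) / 3 = -0.2436089
I_{2,2} = (16·(-0.2436089) − (-0.6137791)) / 15 = -0.2189309

-0.21893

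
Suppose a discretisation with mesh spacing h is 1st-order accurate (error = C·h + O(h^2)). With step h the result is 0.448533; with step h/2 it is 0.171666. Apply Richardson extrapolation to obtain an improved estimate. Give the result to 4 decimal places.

The leading error scales as h; refining by a factor of 2 reduces it by 2^1 = 2.
Extrapolated value = (2·A(h/2) − A(h)) / (2 − 1)
= (2·0.171666 − 0.448533) / 1
= -0.105201 / 1 = -0.105201

-0.1052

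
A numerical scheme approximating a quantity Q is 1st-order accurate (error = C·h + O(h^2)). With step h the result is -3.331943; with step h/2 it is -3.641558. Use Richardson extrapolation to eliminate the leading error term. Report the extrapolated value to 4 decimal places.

Extrapolated value = (2·A(h/2) − A(h)) / (2 − 1)
= (2·(-3.641558) − (-3.331943)) / 1
= -3.951173 / 1 = -3.951173

-3.9512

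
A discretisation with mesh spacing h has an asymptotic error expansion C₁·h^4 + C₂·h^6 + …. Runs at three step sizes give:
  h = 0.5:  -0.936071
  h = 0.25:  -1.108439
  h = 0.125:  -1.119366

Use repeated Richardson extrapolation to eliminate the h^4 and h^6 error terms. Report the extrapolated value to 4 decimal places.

First eliminate the h^4 term (factor 2^4 = 16):
  B₁ = (16·(-1.108439) − (-0.936071))/15 = -1.119930
  B₂ = (16·(-1.119366) − (-1.108439))/15 = -1.120094
Then eliminate the h^6 term (factor 2^6 = 64):
  (64·(-1.120094) − (-1.119930))/63 = -1.120097

-1.1201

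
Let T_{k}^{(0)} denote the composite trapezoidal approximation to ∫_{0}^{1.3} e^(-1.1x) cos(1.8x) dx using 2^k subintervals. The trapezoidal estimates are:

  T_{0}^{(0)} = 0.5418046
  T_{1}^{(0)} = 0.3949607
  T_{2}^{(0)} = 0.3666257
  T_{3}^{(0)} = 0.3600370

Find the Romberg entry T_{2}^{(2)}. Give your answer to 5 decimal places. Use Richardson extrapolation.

0.35793

Richardson extrapolation on the trapezoidal column (denominator 4−1=3):
T_{1}^{(1)} = 0.3949607 + (0.3949607 − 0.5418046)/3 = 0.3460127
T_{2}^{(1)} = (4·0.3666257 − 0.3949607) / 3 = 0.3571807
T_{2}^{(2)} = (16·0.3571807 − 0.3460127) / 15 = 0.3579252
(Column j=1 coincides with Simpson's rule on the same nodes.)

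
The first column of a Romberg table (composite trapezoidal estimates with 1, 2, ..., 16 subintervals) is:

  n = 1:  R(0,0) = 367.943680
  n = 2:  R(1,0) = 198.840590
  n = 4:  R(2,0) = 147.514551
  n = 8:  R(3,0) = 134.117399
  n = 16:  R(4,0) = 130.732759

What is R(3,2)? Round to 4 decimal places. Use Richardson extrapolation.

Richardson extrapolation on the trapezoidal column (denominator 4−1=3):
R(2,1) = (4·147.514551 − 198.840590) / 3 = 130.405871
R(3,1) = (4·134.117399 − 147.514551) / 3 = 129.651682
R(3,2) = (16·129.651682 − 130.405871) / 15 = 129.601403
(Column j=1 coincides with Simpson's rule on the same nodes.)

129.6014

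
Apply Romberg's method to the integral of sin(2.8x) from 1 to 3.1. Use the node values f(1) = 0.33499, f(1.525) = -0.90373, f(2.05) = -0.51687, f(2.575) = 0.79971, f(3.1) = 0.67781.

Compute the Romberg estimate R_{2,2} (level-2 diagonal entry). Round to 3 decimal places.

-0.057

R_{0,0} (trapezoid, 1 panel, h=2.1000): 1.06344
R_{1,0} (trapezoid, 2 panels, h=1.0500): -0.01099
R_{2,0} (trapezoid, 4 panels, h=0.5250): -0.06011
R_{1,1} = -0.01099 + (-0.01099 − 1.06344)/3 = -0.36913
R_{2,1} = -0.06011 + (-0.06011 − (-0.01099))/3 = -0.07648
R_{2,2} = -0.07648 + (-0.07648 − (-0.36913))/15 = -0.05697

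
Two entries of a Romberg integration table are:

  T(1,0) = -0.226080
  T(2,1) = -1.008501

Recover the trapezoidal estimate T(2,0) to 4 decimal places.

From T(2,1) = (4·T(2,0) − T(1,0))/3, solve for T(2,0):
4·T(2,0) = 3·(-1.008501) + (-0.226080) = -3.251583
T(2,0) = -0.812896

-0.8129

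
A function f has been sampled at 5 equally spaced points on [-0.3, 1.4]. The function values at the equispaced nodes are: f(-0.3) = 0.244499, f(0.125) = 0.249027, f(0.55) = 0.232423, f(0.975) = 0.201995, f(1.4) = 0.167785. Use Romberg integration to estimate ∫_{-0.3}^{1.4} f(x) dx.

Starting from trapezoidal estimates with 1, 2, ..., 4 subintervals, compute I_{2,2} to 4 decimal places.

I_{0,0} (trapezoid, 1 panel, h=1.7000): 0.350441
I_{1,0} (trapezoid, 2 panels, h=0.8500): 0.372780
I_{2,0} (trapezoid, 4 panels, h=0.4250): 0.378074
I_{1,1} = 0.372780 + (0.372780 − 0.350441)/3 = 0.380226
I_{2,1} = 0.378074 + (0.378074 − 0.372780)/3 = 0.379839
I_{2,2} = 0.379839 + (0.379839 − 0.380226)/15 = 0.379813

0.3798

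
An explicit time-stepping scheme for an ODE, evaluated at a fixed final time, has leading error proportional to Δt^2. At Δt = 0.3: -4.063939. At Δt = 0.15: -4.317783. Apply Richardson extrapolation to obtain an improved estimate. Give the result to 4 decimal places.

-4.4024

The leading error scales as Δt^2; refining by a factor of 2 reduces it by 2^2 = 4.
Extrapolated value = (4·A(Δt/2) − A(Δt)) / (4 − 1)
= (4·(-4.317783) − (-4.063939)) / 3
= -13.207193 / 3 = -4.402398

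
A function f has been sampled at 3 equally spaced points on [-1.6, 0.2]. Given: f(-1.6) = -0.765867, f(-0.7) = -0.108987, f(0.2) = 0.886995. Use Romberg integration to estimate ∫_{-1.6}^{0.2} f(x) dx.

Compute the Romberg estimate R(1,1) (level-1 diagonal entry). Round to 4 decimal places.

R(0,0) (trapezoid, 1 panel, h=1.8000): 0.109015
R(1,0) (trapezoid, 2 panels, h=0.9000): -0.043581
R(1,1) = -0.043581 + (-0.043581 − 0.109015)/3 = -0.094446

-0.0944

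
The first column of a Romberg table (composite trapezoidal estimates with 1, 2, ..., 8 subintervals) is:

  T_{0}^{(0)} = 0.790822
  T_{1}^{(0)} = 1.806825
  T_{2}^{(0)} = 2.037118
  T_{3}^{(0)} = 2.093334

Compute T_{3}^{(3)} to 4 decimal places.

2.1120

T_{1}^{(1)} = (4·1.806825 − 0.790822) / 3 = 2.145493
T_{2}^{(1)} = (4·2.037118 − 1.806825) / 3 = 2.113882
T_{3}^{(1)} = 2.093334 + (2.093334 − 2.037118)/3 = 2.112073
T_{2}^{(2)} = 2.113882 + (2.113882 − 2.145493)/15 = 2.111775
T_{3}^{(2)} = 2.112073 + (2.112073 − 2.113882)/15 = 2.111952
T_{3}^{(3)} = 2.111952 + (2.111952 − 2.111775)/63 = 2.111955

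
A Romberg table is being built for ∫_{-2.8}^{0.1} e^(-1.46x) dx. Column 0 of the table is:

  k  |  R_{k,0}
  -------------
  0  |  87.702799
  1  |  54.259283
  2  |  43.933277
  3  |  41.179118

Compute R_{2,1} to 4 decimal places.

40.4913

R_{2,1} = (4·43.933277 − 54.259283) / 3 = 40.491275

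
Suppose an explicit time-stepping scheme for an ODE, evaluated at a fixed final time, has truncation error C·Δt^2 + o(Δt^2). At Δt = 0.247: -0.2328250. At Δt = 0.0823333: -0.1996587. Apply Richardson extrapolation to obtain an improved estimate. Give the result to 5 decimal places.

The leading error scales as Δt^2; refining by a factor of 3 reduces it by 3^2 = 9.
Extrapolated value = (9·A(Δt/3) − A(Δt)) / (9 − 1)
= (9·(-0.1996587) − (-0.2328250)) / 8
= -1.5641033 / 8 = -0.1955129

-0.19551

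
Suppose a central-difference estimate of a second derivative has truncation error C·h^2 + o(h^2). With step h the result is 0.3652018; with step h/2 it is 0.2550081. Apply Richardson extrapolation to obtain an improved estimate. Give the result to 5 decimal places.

0.21828

The leading error scales as h^2; refining by a factor of 2 reduces it by 2^2 = 4.
Extrapolated value = (4·A(h/2) − A(h)) / (4 − 1)
= (4·0.2550081 − 0.3652018) / 3
= 0.6548306 / 3 = 0.2182769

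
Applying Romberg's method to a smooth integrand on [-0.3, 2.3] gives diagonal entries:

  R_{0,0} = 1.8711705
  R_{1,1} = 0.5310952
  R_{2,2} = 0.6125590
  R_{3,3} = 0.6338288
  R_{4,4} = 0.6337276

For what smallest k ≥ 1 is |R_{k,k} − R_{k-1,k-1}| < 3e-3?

k = 4

|R_{1,1} − R_{0,0}| = 1.3400753 ≥ 3e-3
|R_{2,2} − R_{1,1}| = 0.0814638 ≥ 3e-3
|R_{3,3} − R_{2,2}| = 0.0212698 ≥ 3e-3
|R_{4,4} − R_{3,3}| = 0.0001012 < 3e-3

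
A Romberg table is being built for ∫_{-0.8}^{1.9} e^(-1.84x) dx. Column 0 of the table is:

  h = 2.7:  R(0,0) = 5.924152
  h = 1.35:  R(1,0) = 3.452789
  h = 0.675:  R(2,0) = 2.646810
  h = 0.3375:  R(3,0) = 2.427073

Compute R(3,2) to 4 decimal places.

R(2,1) = (4·2.646810 − 3.452789) / 3 = 2.378150
R(3,1) = 2.427073 + (2.427073 − 2.646810)/3 = 2.353827
R(3,2) = 2.353827 + (2.353827 − 2.378150)/15 = 2.352205

2.3522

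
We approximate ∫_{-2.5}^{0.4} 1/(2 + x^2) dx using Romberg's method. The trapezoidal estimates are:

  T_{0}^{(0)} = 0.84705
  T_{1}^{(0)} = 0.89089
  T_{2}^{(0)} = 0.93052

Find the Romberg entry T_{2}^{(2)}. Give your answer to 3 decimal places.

Richardson extrapolation on the trapezoidal column (denominator 4−1=3):
T_{1}^{(1)} = (4·0.89089 − 0.84705) / 3 = 0.90550
T_{2}^{(1)} = (4·0.93052 − 0.89089) / 3 = 0.94373
T_{2}^{(2)} = (16·0.94373 − 0.90550) / 15 = 0.94628
(Column j=1 coincides with Simpson's rule on the same nodes.)

0.946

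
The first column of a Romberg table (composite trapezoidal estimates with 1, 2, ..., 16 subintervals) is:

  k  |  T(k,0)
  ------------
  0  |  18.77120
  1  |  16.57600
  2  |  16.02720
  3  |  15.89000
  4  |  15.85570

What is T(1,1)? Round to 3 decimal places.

Richardson extrapolation on the trapezoidal column (denominator 4−1=3):
T(1,1) = (4·16.57600 − 18.77120) / 3 = 15.84427

15.844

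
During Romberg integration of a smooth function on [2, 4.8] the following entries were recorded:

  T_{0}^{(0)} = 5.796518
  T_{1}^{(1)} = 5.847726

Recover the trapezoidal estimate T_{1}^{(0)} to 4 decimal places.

From T_{1}^{(1)} = (4·T_{1}^{(0)} − T_{0}^{(0)})/3, solve for T_{1}^{(0)}:
4·T_{1}^{(0)} = 3·5.847726 + 5.796518 = 23.339696
T_{1}^{(0)} = 5.834924

5.8349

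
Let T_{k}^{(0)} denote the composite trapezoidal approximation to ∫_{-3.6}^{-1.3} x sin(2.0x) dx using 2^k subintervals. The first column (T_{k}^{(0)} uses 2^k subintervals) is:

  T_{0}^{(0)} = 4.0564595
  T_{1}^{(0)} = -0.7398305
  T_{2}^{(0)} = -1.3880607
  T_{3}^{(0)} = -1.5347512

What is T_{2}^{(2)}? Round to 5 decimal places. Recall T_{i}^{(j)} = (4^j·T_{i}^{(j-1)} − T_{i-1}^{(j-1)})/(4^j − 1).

-1.55517

Richardson extrapolation on the trapezoidal column (denominator 4−1=3):
T_{1}^{(1)} = -0.7398305 + (-0.7398305 − 4.0564595)/3 = -2.3385938
T_{2}^{(1)} = (4·(-1.3880607) − (-0.7398305)) / 3 = -1.6041374
T_{2}^{(2)} = -1.6041374 + (-1.6041374 − (-2.3385938))/15 = -1.5551736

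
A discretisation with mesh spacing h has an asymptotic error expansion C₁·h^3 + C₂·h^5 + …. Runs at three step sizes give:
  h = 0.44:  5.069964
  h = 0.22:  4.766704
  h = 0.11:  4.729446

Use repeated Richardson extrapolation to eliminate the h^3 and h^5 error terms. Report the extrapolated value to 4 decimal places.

4.7241

First eliminate the h^3 term (factor 2^3 = 8):
  B₁ = (8·4.766704 − 5.069964)/7 = 4.723381
  B₂ = (8·4.729446 − 4.766704)/7 = 4.724123
Then eliminate the h^5 term (factor 2^5 = 32):
  (32·4.724123 − 4.723381)/31 = 4.724147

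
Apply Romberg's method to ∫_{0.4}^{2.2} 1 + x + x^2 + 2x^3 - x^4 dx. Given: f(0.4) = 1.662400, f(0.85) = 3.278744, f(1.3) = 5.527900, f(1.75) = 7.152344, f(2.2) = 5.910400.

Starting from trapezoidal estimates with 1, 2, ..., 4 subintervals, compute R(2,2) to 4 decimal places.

R(0,0) (trapezoid, 1 panel, h=1.8000): 6.815520
R(1,0) (trapezoid, 2 panels, h=0.9000): 8.382870
R(2,0) (trapezoid, 4 panels, h=0.4500): 8.885425
R(1,1) = 8.382870 + (8.382870 − 6.815520)/3 = 8.905320
R(2,1) = 8.885425 + (8.885425 − 8.382870)/3 = 9.052943
R(2,2) = 9.052943 + (9.052943 − 8.905320)/15 = 9.062785

9.0628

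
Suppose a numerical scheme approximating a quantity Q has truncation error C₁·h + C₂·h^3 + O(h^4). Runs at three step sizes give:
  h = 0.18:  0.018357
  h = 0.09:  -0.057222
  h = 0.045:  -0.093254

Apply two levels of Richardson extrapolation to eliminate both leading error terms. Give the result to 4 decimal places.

First eliminate the h term (factor 2^1 = 2):
  B₁ = (2·(-0.057222) − 0.018357)/1 = -0.132801
  B₂ = (2·(-0.093254) − (-0.057222))/1 = -0.129286
Then eliminate the h^3 term (factor 2^3 = 8):
  (8·(-0.129286) − (-0.132801))/7 = -0.128784

-0.1288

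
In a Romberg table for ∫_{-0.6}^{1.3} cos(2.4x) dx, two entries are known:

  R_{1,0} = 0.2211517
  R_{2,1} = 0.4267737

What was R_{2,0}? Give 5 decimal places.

0.37537

From R_{2,1} = (4·R_{2,0} − R_{1,0})/3, solve for R_{2,0}:
4·R_{2,0} = 3·0.4267737 + 0.2211517 = 1.5014728
R_{2,0} = 0.3753682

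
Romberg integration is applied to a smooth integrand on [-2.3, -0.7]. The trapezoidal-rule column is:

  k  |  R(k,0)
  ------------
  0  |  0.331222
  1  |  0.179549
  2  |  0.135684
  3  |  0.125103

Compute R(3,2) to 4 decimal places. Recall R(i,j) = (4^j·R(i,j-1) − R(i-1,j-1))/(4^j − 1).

R(2,1) = 0.135684 + (0.135684 − 0.179549)/3 = 0.121062
R(3,1) = (4·0.125103 − 0.135684) / 3 = 0.121576
R(3,2) = 0.121576 + (0.121576 − 0.121062)/15 = 0.121610

0.1216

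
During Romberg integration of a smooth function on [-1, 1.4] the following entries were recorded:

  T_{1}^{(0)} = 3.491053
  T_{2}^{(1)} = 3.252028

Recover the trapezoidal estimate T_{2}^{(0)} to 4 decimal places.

From T_{2}^{(1)} = (4·T_{2}^{(0)} − T_{1}^{(0)})/3, solve for T_{2}^{(0)}:
4·T_{2}^{(0)} = 3·3.252028 + 3.491053 = 13.247137
T_{2}^{(0)} = 3.311784

3.3118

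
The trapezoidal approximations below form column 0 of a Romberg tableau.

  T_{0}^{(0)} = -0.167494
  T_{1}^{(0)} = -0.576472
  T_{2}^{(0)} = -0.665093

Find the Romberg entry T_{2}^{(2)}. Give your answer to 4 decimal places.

Richardson extrapolation on the trapezoidal column (denominator 4−1=3):
T_{1}^{(1)} = -0.576472 + (-0.576472 − (-0.167494))/3 = -0.712798
T_{2}^{(1)} = -0.665093 + (-0.665093 − (-0.576472))/3 = -0.694633
T_{2}^{(2)} = (16·(-0.694633) − (-0.712798)) / 15 = -0.693422

-0.6934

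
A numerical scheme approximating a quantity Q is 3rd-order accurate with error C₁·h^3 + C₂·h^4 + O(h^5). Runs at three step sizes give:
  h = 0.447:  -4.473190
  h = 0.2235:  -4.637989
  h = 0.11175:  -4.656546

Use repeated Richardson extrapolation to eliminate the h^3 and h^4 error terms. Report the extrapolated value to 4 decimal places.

First eliminate the h^3 term (factor 2^3 = 8):
  B₁ = (8·(-4.637989) − (-4.473190))/7 = -4.661532
  B₂ = (8·(-4.656546) − (-4.637989))/7 = -4.659197
Then eliminate the h^4 term (factor 2^4 = 16):
  (16·(-4.659197) − (-4.661532))/15 = -4.659041

-4.6590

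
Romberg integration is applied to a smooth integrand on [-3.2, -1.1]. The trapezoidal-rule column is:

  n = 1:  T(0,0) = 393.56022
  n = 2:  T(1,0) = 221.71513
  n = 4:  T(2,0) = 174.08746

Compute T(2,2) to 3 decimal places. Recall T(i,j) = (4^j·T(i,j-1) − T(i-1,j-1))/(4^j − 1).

T(1,1) = (4·221.71513 − 393.56022) / 3 = 164.43343
T(2,1) = (4·174.08746 − 221.71513) / 3 = 158.21157
T(2,2) = (16·158.21157 − 164.43343) / 15 = 157.79678
(Column j=1 coincides with Simpson's rule on the same nodes.)

157.797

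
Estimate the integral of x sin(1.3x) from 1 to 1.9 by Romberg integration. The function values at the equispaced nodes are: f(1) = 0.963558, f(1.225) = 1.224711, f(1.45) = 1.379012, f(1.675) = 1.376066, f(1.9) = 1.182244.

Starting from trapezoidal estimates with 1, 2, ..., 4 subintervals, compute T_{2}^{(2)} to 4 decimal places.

1.1479

T_{0}^{(0)} (trapezoid, 1 panel, h=0.9000): 0.965611
T_{1}^{(0)} (trapezoid, 2 panels, h=0.4500): 1.103361
T_{2}^{(0)} (trapezoid, 4 panels, h=0.2250): 1.136855
T_{1}^{(1)} = 1.103361 + (1.103361 − 0.965611)/3 = 1.149278
T_{2}^{(1)} = 1.136855 + (1.136855 − 1.103361)/3 = 1.148020
T_{2}^{(2)} = 1.148020 + (1.148020 − 1.149278)/15 = 1.147936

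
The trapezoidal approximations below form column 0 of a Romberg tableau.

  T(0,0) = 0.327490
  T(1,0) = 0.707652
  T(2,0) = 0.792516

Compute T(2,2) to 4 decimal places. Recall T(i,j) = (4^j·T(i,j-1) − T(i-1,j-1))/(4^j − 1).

0.8199

Richardson extrapolation on the trapezoidal column (denominator 4−1=3):
T(1,1) = (4·0.707652 − 0.327490) / 3 = 0.834373
T(2,1) = (4·0.792516 − 0.707652) / 3 = 0.820804
T(2,2) = (16·0.820804 − 0.834373) / 15 = 0.819899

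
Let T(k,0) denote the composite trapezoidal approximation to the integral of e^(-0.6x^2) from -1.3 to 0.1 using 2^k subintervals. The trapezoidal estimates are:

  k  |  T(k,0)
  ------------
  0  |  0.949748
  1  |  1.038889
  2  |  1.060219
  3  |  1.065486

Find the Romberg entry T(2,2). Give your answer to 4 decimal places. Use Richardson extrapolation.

Richardson extrapolation on the trapezoidal column (denominator 4−1=3):
T(1,1) = 1.038889 + (1.038889 − 0.949748)/3 = 1.068603
T(2,1) = (4·1.060219 − 1.038889) / 3 = 1.067329
T(2,2) = (16·1.067329 − 1.068603) / 15 = 1.067244

1.0672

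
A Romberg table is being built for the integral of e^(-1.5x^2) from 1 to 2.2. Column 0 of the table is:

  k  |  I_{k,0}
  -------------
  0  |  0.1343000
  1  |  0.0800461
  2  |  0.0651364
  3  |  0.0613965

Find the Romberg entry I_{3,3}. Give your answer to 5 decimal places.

0.06015

I_{1,1} = 0.0800461 + (0.0800461 − 0.1343000)/3 = 0.0619615
I_{2,1} = (4·0.0651364 − 0.0800461) / 3 = 0.0601665
I_{3,1} = (4·0.0613965 − 0.0651364) / 3 = 0.0601499
I_{2,2} = 0.0601665 + (0.0601665 − 0.0619615)/15 = 0.0600468
I_{3,2} = (16·0.0601499 − 0.0601665) / 15 = 0.0601488
I_{3,3} = (64·0.0601488 − 0.0600468) / 63 = 0.0601504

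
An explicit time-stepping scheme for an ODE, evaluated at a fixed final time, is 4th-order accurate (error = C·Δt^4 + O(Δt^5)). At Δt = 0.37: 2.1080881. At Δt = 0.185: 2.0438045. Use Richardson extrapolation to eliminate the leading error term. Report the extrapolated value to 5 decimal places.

The leading error scales as Δt^4; refining by a factor of 2 reduces it by 2^4 = 16.
Extrapolated value = (16·A(Δt/2) − A(Δt)) / (16 − 1)
= (16·2.0438045 − 2.1080881) / 15
= 30.5927839 / 15 = 2.0395189

2.03952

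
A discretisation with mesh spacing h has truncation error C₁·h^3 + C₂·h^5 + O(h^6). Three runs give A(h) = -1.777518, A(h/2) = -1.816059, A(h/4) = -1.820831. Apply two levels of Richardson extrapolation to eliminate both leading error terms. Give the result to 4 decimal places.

-1.8215

First eliminate the h^3 term (factor 2^3 = 8):
  B₁ = (8·(-1.816059) − (-1.777518))/7 = -1.821565
  B₂ = (8·(-1.820831) − (-1.816059))/7 = -1.821513
Then eliminate the h^5 term (factor 2^5 = 32):
  (32·(-1.821513) − (-1.821565))/31 = -1.821511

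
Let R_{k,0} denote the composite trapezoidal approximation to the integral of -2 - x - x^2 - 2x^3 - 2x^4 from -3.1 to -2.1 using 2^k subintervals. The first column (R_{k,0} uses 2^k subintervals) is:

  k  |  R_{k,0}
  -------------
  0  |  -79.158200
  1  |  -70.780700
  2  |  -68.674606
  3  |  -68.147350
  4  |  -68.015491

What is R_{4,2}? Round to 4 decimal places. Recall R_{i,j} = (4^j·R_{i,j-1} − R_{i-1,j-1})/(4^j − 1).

-67.9715

Richardson extrapolation on the trapezoidal column (denominator 4−1=3):
R_{3,1} = -68.147350 + (-68.147350 − (-68.674606))/3 = -67.971598
R_{4,1} = -68.015491 + (-68.015491 − (-68.147350))/3 = -67.971538
R_{4,2} = -67.971538 + (-67.971538 − (-67.971598))/15 = -67.971534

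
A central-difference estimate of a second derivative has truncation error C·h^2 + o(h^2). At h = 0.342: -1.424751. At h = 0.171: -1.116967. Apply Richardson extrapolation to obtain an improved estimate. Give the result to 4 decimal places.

-1.0144

The leading error scales as h^2; refining by a factor of 2 reduces it by 2^2 = 4.
Extrapolated value = (4·A(h/2) − A(h)) / (4 − 1)
= (4·(-1.116967) − (-1.424751)) / 3
= -3.043117 / 3 = -1.014372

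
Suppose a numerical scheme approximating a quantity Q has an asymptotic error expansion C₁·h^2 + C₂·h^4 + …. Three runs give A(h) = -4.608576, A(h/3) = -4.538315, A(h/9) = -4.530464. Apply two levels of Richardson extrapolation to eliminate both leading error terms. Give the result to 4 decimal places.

First eliminate the h^2 term (factor 3^2 = 9):
  B₁ = (9·(-4.538315) − (-4.608576))/8 = -4.529532
  B₂ = (9·(-4.530464) − (-4.538315))/8 = -4.529483
Then eliminate the h^4 term (factor 3^4 = 81):
  (81·(-4.529483) − (-4.529532))/80 = -4.529482

-4.5295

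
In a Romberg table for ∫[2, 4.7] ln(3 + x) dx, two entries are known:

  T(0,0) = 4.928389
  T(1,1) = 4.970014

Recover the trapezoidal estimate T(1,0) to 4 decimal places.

From T(1,1) = (4·T(1,0) − T(0,0))/3, solve for T(1,0):
4·T(1,0) = 3·4.970014 + 4.928389 = 19.838431
T(1,0) = 4.959608

4.9596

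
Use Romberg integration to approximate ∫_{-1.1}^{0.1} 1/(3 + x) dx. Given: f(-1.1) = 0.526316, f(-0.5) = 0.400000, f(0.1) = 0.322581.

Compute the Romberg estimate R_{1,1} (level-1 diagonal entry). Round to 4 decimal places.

0.4898

R_{0,0} (trapezoid, 1 panel, h=1.2000): 0.509338
R_{1,0} (trapezoid, 2 panels, h=0.6000): 0.494669
R_{1,1} = 0.494669 + (0.494669 − 0.509338)/3 = 0.489779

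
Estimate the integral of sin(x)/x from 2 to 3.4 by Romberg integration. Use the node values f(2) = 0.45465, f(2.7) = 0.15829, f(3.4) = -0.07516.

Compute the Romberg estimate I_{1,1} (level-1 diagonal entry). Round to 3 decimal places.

0.236

I_{0,0} (trapezoid, 1 panel, h=1.4000): 0.26564
I_{1,0} (trapezoid, 2 panels, h=0.7000): 0.24362
I_{1,1} = 0.24362 + (0.24362 − 0.26564)/3 = 0.23628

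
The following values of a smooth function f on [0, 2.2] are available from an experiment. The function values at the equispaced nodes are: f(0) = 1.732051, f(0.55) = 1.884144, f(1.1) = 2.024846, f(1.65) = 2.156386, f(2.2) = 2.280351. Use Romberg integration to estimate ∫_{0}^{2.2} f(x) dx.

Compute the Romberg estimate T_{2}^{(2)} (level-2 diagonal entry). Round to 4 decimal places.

T_{0}^{(0)} (trapezoid, 1 panel, h=2.2000): 4.413642
T_{1}^{(0)} (trapezoid, 2 panels, h=1.1000): 4.434152
T_{2}^{(0)} (trapezoid, 4 panels, h=0.5500): 4.439367
T_{1}^{(1)} = 4.434152 + (4.434152 − 4.413642)/3 = 4.440989
T_{2}^{(1)} = 4.439367 + (4.439367 − 4.434152)/3 = 4.441105
T_{2}^{(2)} = 4.441105 + (4.441105 − 4.440989)/15 = 4.441113

4.4411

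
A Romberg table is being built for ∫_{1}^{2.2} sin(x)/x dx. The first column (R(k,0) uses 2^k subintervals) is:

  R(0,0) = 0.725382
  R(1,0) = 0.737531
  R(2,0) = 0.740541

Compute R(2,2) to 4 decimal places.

0.7415

Richardson extrapolation on the trapezoidal column (denominator 4−1=3):
R(1,1) = 0.737531 + (0.737531 − 0.725382)/3 = 0.741581
R(2,1) = 0.740541 + (0.740541 − 0.737531)/3 = 0.741544
R(2,2) = 0.741544 + (0.741544 − 0.741581)/15 = 0.741542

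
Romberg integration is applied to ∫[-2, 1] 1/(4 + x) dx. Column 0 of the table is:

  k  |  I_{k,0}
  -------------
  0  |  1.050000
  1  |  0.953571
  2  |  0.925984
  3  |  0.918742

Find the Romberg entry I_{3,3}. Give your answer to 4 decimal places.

Richardson extrapolation on the trapezoidal column (denominator 4−1=3):
I_{1,1} = 0.953571 + (0.953571 − 1.050000)/3 = 0.921428
I_{2,1} = (4·0.925984 − 0.953571) / 3 = 0.916788
I_{3,1} = 0.918742 + (0.918742 − 0.925984)/3 = 0.916328
I_{2,2} = 0.916788 + (0.916788 − 0.921428)/15 = 0.916479
I_{3,2} = 0.916328 + (0.916328 − 0.916788)/15 = 0.916297
I_{3,3} = 0.916297 + (0.916297 − 0.916479)/63 = 0.916294
(Column j=1 coincides with Simpson's rule on the same nodes.)

0.9163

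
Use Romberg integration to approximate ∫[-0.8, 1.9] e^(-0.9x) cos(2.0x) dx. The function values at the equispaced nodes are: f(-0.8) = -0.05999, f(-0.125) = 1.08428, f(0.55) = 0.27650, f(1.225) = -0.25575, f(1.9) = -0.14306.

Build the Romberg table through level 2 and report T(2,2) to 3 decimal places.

T(0,0) (trapezoid, 1 panel, h=2.7000): -0.27412
T(1,0) (trapezoid, 2 panels, h=1.3500): 0.23622
T(2,0) (trapezoid, 4 panels, h=0.6750): 0.67737
T(1,1) = 0.23622 + (0.23622 − (-0.27412))/3 = 0.40633
T(2,1) = 0.67737 + (0.67737 − 0.23622)/3 = 0.82442
T(2,2) = 0.82442 + (0.82442 − 0.40633)/15 = 0.85229

0.852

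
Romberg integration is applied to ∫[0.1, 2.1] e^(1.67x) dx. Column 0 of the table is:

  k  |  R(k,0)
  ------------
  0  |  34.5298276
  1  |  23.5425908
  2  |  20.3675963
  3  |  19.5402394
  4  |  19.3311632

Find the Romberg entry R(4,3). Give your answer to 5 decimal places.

R(2,1) = 20.3675963 + (20.3675963 − 23.5425908)/3 = 19.3092648
R(3,1) = (4·19.5402394 − 20.3675963) / 3 = 19.2644538
R(4,1) = 19.3311632 + (19.3311632 − 19.5402394)/3 = 19.2614711
R(3,2) = 19.2644538 + (19.2644538 − 19.3092648)/15 = 19.2614664
R(4,2) = (16·19.2614711 − 19.2644538) / 15 = 19.2612723
R(4,3) = 19.2612723 + (19.2612723 − 19.2614664)/63 = 19.2612692

19.26127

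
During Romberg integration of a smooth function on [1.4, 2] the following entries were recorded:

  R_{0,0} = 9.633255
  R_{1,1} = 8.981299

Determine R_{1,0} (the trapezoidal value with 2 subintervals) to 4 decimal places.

9.1443

From R_{1,1} = (4·R_{1,0} − R_{0,0})/3, solve for R_{1,0}:
4·R_{1,0} = 3·8.981299 + 9.633255 = 36.577152
R_{1,0} = 9.144288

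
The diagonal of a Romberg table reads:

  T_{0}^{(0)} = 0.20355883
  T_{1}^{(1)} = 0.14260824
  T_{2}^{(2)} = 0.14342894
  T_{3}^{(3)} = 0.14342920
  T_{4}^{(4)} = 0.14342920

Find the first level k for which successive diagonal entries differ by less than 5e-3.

k = 2

|T_{1}^{(1)} − T_{0}^{(0)}| = 0.06095059 ≥ 5e-3
|T_{2}^{(2)} − T_{1}^{(1)}| = 0.00082070 < 5e-3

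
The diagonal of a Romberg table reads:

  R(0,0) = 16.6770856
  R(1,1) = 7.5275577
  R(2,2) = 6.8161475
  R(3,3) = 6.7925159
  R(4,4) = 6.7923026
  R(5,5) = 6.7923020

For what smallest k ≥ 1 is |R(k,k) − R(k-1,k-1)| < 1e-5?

k = 5

|R(1,1) − R(0,0)| = 9.1495279 ≥ 1e-5
|R(2,2) − R(1,1)| = 0.7114102 ≥ 1e-5
|R(3,3) − R(2,2)| = 0.0236316 ≥ 1e-5
|R(4,4) − R(3,3)| = 0.0002133 ≥ 1e-5
|R(5,5) − R(4,4)| = 0.0000006 < 1e-5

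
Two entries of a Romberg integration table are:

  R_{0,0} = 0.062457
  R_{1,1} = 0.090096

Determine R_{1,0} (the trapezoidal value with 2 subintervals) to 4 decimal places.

0.0832

From R_{1,1} = (4·R_{1,0} − R_{0,0})/3, solve for R_{1,0}:
4·R_{1,0} = 3·0.090096 + 0.062457 = 0.332745
R_{1,0} = 0.083186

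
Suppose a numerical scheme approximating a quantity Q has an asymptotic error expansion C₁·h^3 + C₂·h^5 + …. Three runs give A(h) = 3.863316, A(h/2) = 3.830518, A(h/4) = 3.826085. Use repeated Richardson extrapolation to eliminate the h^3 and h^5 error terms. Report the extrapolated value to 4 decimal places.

3.8254

First eliminate the h^3 term (factor 2^3 = 8):
  B₁ = (8·3.830518 − 3.863316)/7 = 3.825833
  B₂ = (8·3.826085 − 3.830518)/7 = 3.825452
Then eliminate the h^5 term (factor 2^5 = 32):
  (32·3.825452 − 3.825833)/31 = 3.825440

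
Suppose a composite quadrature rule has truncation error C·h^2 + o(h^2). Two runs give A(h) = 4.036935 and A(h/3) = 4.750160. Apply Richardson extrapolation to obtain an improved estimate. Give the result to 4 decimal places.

4.8393

Extrapolated value = (9·A(h/3) − A(h)) / (9 − 1)
= (9·4.750160 − 4.036935) / 8
= 38.714505 / 8 = 4.839313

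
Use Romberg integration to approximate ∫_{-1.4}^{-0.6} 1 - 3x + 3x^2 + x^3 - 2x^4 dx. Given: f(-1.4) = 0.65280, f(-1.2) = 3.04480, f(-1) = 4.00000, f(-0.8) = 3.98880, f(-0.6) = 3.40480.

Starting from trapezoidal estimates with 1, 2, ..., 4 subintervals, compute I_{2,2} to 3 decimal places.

2.680

I_{0,0} (trapezoid, 1 panel, h=0.8000): 1.62304
I_{1,0} (trapezoid, 2 panels, h=0.4000): 2.41152
I_{2,0} (trapezoid, 4 panels, h=0.2000): 2.61248
I_{1,1} = 2.41152 + (2.41152 − 1.62304)/3 = 2.67435
I_{2,1} = 2.61248 + (2.61248 − 2.41152)/3 = 2.67947
I_{2,2} = 2.67947 + (2.67947 − 2.67435)/15 = 2.67981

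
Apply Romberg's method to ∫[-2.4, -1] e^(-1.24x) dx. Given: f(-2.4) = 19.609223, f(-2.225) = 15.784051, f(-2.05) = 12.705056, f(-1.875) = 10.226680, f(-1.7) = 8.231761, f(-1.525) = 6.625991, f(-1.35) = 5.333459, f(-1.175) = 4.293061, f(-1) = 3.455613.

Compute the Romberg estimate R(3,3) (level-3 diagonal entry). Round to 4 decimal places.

R(0,0) (trapezoid, 1 panel, h=1.4000): 16.145385
R(1,0) (trapezoid, 2 panels, h=0.7000): 13.834925
R(2,0) (trapezoid, 4 panels, h=0.3500): 13.230943
R(3,0) (trapezoid, 8 panels, h=0.1750): 13.078183
R(1,1) = 13.834925 + (13.834925 − 16.145385)/3 = 13.064772
R(2,1) = 13.230943 + (13.230943 − 13.834925)/3 = 13.029616
R(3,1) = 13.078183 + (13.078183 − 13.230943)/3 = 13.027263
R(2,2) = 13.029616 + (13.029616 − 13.064772)/15 = 13.027272
R(3,2) = 13.027263 + (13.027263 − 13.029616)/15 = 13.027106
R(3,3) = 13.027106 + (13.027106 − 13.027272)/63 = 13.027103

13.0271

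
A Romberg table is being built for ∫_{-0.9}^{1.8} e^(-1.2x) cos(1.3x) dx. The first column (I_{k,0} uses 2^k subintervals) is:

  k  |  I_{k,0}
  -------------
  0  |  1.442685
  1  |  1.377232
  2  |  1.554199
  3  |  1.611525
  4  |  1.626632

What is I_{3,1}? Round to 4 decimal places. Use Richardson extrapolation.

1.6306

I_{3,1} = 1.611525 + (1.611525 − 1.554199)/3 = 1.630634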